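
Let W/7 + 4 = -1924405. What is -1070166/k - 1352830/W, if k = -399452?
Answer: 7478225111209/2690481583538 ≈ 2.7795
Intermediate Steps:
W = -13470863 (W = -28 + 7*(-1924405) = -28 - 13470835 = -13470863)
-1070166/k - 1352830/W = -1070166/(-399452) - 1352830/(-13470863) = -1070166*(-1/399452) - 1352830*(-1/13470863) = 535083/199726 + 1352830/13470863 = 7478225111209/2690481583538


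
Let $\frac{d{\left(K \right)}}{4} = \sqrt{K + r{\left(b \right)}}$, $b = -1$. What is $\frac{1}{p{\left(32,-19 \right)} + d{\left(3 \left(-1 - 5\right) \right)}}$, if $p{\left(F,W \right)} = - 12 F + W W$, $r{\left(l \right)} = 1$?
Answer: $- \frac{23}{801} - \frac{4 i \sqrt{17}}{801} \approx -0.028714 - 0.02059 i$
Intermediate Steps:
$p{\left(F,W \right)} = W^{2} - 12 F$ ($p{\left(F,W \right)} = - 12 F + W^{2} = W^{2} - 12 F$)
$d{\left(K \right)} = 4 \sqrt{1 + K}$ ($d{\left(K \right)} = 4 \sqrt{K + 1} = 4 \sqrt{1 + K}$)
$\frac{1}{p{\left(32,-19 \right)} + d{\left(3 \left(-1 - 5\right) \right)}} = \frac{1}{\left(\left(-19\right)^{2} - 384\right) + 4 \sqrt{1 + 3 \left(-1 - 5\right)}} = \frac{1}{\left(361 - 384\right) + 4 \sqrt{1 + 3 \left(-6\right)}} = \frac{1}{-23 + 4 \sqrt{1 - 18}} = \frac{1}{-23 + 4 \sqrt{-17}} = \frac{1}{-23 + 4 i \sqrt{17}}$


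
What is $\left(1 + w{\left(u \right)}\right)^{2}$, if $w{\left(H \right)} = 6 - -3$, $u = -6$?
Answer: $100$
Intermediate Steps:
$w{\left(H \right)} = 9$ ($w{\left(H \right)} = 6 + 3 = 9$)
$\left(1 + w{\left(u \right)}\right)^{2} = \left(1 + 9\right)^{2} = 10^{2} = 100$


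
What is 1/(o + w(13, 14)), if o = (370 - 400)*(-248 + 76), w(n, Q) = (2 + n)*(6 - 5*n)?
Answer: 1/4275 ≈ 0.00023392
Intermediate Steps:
o = 5160 (o = -30*(-172) = 5160)
1/(o + w(13, 14)) = 1/(5160 + (12 - 5*13² - 4*13)) = 1/(5160 + (12 - 5*169 - 52)) = 1/(5160 + (12 - 845 - 52)) = 1/(5160 - 885) = 1/4275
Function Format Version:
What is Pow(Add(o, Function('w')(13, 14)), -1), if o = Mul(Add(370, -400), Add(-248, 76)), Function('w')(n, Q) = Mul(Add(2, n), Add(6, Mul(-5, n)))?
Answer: Rational(1, 4275) ≈ 0.00023392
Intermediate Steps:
o = 5160 (o = Mul(-30, -172) = 5160)
Pow(Add(o, Function('w')(13, 14)), -1) = Pow(Add(5160, Add(12, Mul(-5, Pow(13, 2)), Mul(-4, 13))), -1) = Pow(Add(5160, Add(12, Mul(-5, 169), -52)), -1) = Pow(Add(5160, Add(12, -845, -52)), -1) = Pow(Add(5160, -885), -1) = Pow(4275, -1) = Rational(1, 4275)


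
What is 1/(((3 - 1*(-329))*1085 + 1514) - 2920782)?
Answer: -1/2559048 ≈ -3.9077e-7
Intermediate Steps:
1/(((3 - 1*(-329))*1085 + 1514) - 2920782) = 1/(((3 + 329)*1085 + 1514) - 2920782) = 1/((332*1085 + 1514) - 2920782) = 1/((360220 + 1514) - 2920782) = 1/(361734 - 2920782) = 1/(-2559048) = -1/2559048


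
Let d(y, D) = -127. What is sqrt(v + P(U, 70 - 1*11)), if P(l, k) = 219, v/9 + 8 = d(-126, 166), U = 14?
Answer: 2*I*sqrt(249) ≈ 31.559*I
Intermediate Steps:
v = -1215 (v = -72 + 9*(-127) = -72 - 1143 = -1215)
sqrt(v + P(U, 70 - 1*11)) = sqrt(-1215 + 219) = sqrt(-996) = 2*I*sqrt(249)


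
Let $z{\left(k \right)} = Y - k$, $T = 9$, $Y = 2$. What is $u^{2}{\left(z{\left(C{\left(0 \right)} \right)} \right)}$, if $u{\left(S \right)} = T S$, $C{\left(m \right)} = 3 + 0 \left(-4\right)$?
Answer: $81$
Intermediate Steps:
$C{\left(m \right)} = 3$ ($C{\left(m \right)} = 3 + 0 = 3$)
$z{\left(k \right)} = 2 - k$
$u{\left(S \right)} = 9 S$
$u^{2}{\left(z{\left(C{\left(0 \right)} \right)} \right)} = \left(9 \left(2 - 3\right)\right)^{2} = \left(9 \left(-1\right)\right)^{2} = \left(-9\right)^{2} = 81$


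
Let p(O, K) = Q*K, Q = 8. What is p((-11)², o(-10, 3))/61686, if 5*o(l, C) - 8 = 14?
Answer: 88/154215 ≈ 0.00057063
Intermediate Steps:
o(l, C) = 22/5 (o(l, C) = 8/5 + (⅕)*14 = 8/5 + 14/5 = 22/5)
p(O, K) = 8*K
p((-11)², o(-10, 3))/61686 = (8*(22/5))/61686 = (176/5)*(1/61686) = 88/154215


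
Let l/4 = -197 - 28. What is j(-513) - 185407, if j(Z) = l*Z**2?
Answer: -237037507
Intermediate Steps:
l = -900 (l = 4*(-197 - 28) = 4*(-225) = -900)
j(Z) = -900*Z**2
j(-513) - 185407 = -900*(-513)**2 - 185407 = -900*263169 - 185407 = -236852100 - 185407 = -237037507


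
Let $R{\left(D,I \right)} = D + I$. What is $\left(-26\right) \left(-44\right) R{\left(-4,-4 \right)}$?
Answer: $-9152$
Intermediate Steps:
$\left(-26\right) \left(-44\right) R{\left(-4,-4 \right)} = \left(-26\right) \left(-44\right) \left(-4 - 4\right) = 1144 \left(-8\right) = -9152$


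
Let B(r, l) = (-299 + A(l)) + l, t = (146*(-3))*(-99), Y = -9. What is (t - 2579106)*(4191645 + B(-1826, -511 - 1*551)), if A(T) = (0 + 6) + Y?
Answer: -10625479904064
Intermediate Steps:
t = 43362 (t = -438*(-99) = 43362)
A(T) = -3 (A(T) = (0 + 6) - 9 = 6 - 9 = -3)
B(r, l) = -302 + l (B(r, l) = (-299 - 3) + l = -302 + l)
(t - 2579106)*(4191645 + B(-1826, -511 - 1*551)) = (43362 - 2579106)*(4191645 + (-302 + (-511 - 1*551))) = -2535744*(4191645 + (-302 + (-511 - 551))) = -2535744*(4191645 + (-302 - 1062)) = -2535744*(4191645 - 1364) = -2535744*4190281 = -10625479904064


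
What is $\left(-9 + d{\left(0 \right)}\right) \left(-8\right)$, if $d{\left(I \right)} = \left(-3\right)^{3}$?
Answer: $288$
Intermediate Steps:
$d{\left(I \right)} = -27$
$\left(-9 + d{\left(0 \right)}\right) \left(-8\right) = \left(-9 - 27\right) \left(-8\right) = \left(-36\right) \left(-8\right) = 288$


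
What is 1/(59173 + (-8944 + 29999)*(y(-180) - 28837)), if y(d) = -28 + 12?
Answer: -1/607440742 ≈ -1.6463e-9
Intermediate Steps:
y(d) = -16
1/(59173 + (-8944 + 29999)*(y(-180) - 28837)) = 1/(59173 + (-8944 + 29999)*(-16 - 28837)) = 1/(59173 + 21055*(-28853)) = 1/(59173 - 607499915) = 1/(-607440742) = -1/607440742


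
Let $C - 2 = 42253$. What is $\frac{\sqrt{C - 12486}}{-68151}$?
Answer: $- \frac{\sqrt{29769}}{68151} \approx -0.0025317$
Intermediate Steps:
$C = 42255$ ($C = 2 + 42253 = 42255$)
$\frac{\sqrt{C - 12486}}{-68151} = \frac{\sqrt{42255 - 12486}}{-68151} = \sqrt{29769} \left(- \frac{1}{68151}\right) = - \frac{\sqrt{29769}}{68151}$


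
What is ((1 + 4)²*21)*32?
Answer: 16800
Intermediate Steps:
((1 + 4)²*21)*32 = (5²*21)*32 = (25*21)*32 = 525*32 = 16800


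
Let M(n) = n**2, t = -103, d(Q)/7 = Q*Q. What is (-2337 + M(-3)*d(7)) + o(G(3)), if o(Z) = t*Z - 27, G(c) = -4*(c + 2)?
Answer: 2783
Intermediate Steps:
d(Q) = 7*Q**2 (d(Q) = 7*(Q*Q) = 7*Q**2)
G(c) = -8 - 4*c (G(c) = -4*(2 + c) = -8 - 4*c)
o(Z) = -27 - 103*Z (o(Z) = -103*Z - 27 = -27 - 103*Z)
(-2337 + M(-3)*d(7)) + o(G(3)) = (-2337 + (-3)**2*(7*7**2)) + (-27 - 103*(-8 - 4*3)) = (-2337 + 9*(7*49)) + (-27 - 103*(-8 - 12)) = (-2337 + 9*343) + (-27 - 103*(-20)) = (-2337 + 3087) + (-27 + 2060) = 750 + 2033 = 2783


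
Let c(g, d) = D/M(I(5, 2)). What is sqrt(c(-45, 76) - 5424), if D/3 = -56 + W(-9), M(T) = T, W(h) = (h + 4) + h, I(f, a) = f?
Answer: I*sqrt(5466) ≈ 73.932*I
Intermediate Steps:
W(h) = 4 + 2*h (W(h) = (4 + h) + h = 4 + 2*h)
D = -210 (D = 3*(-56 + (4 + 2*(-9))) = 3*(-56 + (4 - 18)) = 3*(-56 - 14) = 3*(-70) = -210)
c(g, d) = -42 (c(g, d) = -210/5 = -210*1/5 = -42)
sqrt(c(-45, 76) - 5424) = sqrt(-42 - 5424) = sqrt(-5466) = I*sqrt(5466)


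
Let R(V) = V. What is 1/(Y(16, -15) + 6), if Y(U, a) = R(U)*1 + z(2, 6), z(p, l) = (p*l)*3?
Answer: 1/58 ≈ 0.017241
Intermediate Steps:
z(p, l) = 3*l*p (z(p, l) = (l*p)*3 = 3*l*p)
Y(U, a) = 36 + U (Y(U, a) = U*1 + 3*6*2 = U + 36 = 36 + U)
1/(Y(16, -15) + 6) = 1/((36 + 16) + 6) = 1/(52 + 6) = 1/58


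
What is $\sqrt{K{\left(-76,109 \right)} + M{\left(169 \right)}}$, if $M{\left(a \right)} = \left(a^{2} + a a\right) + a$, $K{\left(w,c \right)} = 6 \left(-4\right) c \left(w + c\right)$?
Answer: $i \sqrt{29037} \approx 170.4 i$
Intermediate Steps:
$K{\left(w,c \right)} = - 24 c \left(c + w\right)$
$M{\left(a \right)} = a + 2 a^{2}$ ($M{\left(a \right)} = \left(a^{2} + a^{2}\right) + a = 2 a^{2} + a = a + 2 a^{2}$)
$\sqrt{K{\left(-76,109 \right)} + M{\left(169 \right)}} = \sqrt{\left(-24\right) 109 \left(109 - 76\right) + 169 \left(1 + 2 \cdot 169\right)} = \sqrt{\left(-24\right) 109 \cdot 33 + 169 \left(1 + 338\right)} = \sqrt{-86328 + 169 \cdot 339} = \sqrt{-86328 + 57291} = \sqrt{-29037} = i \sqrt{29037}$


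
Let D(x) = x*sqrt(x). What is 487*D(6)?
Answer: 2922*sqrt(6) ≈ 7157.4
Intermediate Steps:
D(x) = x**(3/2)
487*D(6) = 487*6**(3/2) = 487*(6*sqrt(6)) = 2922*sqrt(6)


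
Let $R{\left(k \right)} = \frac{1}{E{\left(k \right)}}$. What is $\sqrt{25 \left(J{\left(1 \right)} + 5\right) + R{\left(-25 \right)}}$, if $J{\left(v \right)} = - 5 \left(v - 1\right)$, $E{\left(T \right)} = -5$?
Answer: $\frac{4 \sqrt{195}}{5} \approx 11.171$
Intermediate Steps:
$R{\left(k \right)} = - \frac{1}{5}$ ($R{\left(k \right)} = \frac{1}{-5} = - \frac{1}{5}$)
$J{\left(v \right)} = 5 - 5 v$ ($J{\left(v \right)} = - 5 \left(-1 + v\right) = 5 - 5 v$)
$\sqrt{25 \left(J{\left(1 \right)} + 5\right) + R{\left(-25 \right)}} = \sqrt{25 \left(\left(5 - 5\right) + 5\right) - \frac{1}{5}} = \sqrt{25 \left(0 + 5\right) - \frac{1}{5}} = \sqrt{25 \cdot 5 - \frac{1}{5}} = \sqrt{125 - \frac{1}{5}} = \sqrt{\frac{624}{5}} = \frac{4 \sqrt{195}}{5}$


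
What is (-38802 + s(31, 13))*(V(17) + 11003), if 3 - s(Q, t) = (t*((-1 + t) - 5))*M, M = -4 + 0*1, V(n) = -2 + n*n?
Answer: -433931150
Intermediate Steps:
V(n) = -2 + n²
M = -4 (M = -4 + 0 = -4)
s(Q, t) = 3 + 4*t*(-6 + t) (s(Q, t) = 3 - t*((-1 + t) - 5)*(-4) = 3 - t*(-6 + t)*(-4) = 3 - (-4)*t*(-6 + t) = 3 + 4*t*(-6 + t))
(-38802 + s(31, 13))*(V(17) + 11003) = (-38802 + (3 - 24*13 + 4*13²))*((-2 + 17²) + 11003) = (-38802 + (3 - 312 + 4*169))*((-2 + 289) + 11003) = (-38802 + (3 - 312 + 676))*(287 + 11003) = (-38802 + 367)*11290 = -38435*11290 = -433931150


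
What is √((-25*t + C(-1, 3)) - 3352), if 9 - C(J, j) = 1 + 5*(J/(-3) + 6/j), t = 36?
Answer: I*√38301/3 ≈ 65.235*I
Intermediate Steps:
C(J, j) = 8 - 30/j + 5*J/3 (C(J, j) = 9 - (1 + 5*(J/(-3) + 6/j)) = 9 - (1 + 5*(J*(-⅓) + 6/j)) = 9 - (1 + 5*(-J/3 + 6/j)) = 9 - (1 + 5*(6/j - J/3)) = 9 - (1 + (30/j - 5*J/3)) = 9 - (1 + 30/j - 5*J/3) = 9 + (-1 - 30/j + 5*J/3) = 8 - 30/j + 5*J/3)
√((-25*t + C(-1, 3)) - 3352) = √((-25*36 + (8 - 30/3 + (5/3)*(-1))) - 3352) = √((-900 + (8 - 30*⅓ - 5/3)) - 3352) = √((-900 + (8 - 10 - 5/3)) - 3352) = √((-900 - 11/3) - 3352) = √(-2711/3 - 3352) = √(-12767/3) = I*√38301/3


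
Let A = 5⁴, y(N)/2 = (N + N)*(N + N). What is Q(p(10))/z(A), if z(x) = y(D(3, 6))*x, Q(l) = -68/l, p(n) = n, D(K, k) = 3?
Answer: -17/112500 ≈ -0.00015111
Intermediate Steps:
y(N) = 8*N² (y(N) = 2*((N + N)*(N + N)) = 2*((2*N)*(2*N)) = 2*(4*N²) = 8*N²)
A = 625
z(x) = 72*x (z(x) = (8*3²)*x = (8*9)*x = 72*x)
Q(p(10))/z(A) = (-68/10)/((72*625)) = -68*⅒/45000 = -34/5*1/45000 = -17/112500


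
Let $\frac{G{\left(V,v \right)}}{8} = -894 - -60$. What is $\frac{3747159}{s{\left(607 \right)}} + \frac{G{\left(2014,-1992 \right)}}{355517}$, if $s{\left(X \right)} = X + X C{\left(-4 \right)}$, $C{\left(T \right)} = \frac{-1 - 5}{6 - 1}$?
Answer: $- \frac{6660897680919}{215798819} \approx -30866.0$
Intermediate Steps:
$G{\left(V,v \right)} = -6672$ ($G{\left(V,v \right)} = 8 \left(-894 - -60\right) = 8 \left(-894 + 60\right) = 8 \left(-834\right) = -6672$)
$C{\left(T \right)} = - \frac{6}{5}$
$s{\left(X \right)} = - \frac{X}{5}$ ($s{\left(X \right)} = X + X \left(- \frac{6}{5}\right) = X - \frac{6 X}{5} = - \frac{X}{5}$)
$\frac{3747159}{s{\left(607 \right)}} + \frac{G{\left(2014,-1992 \right)}}{355517} = \frac{3747159}{\left(- \frac{1}{5}\right) 607} - \frac{6672}{355517} = \frac{3747159}{- \frac{607}{5}} - \frac{6672}{355517} = 3747159 \left(- \frac{5}{607}\right) - \frac{6672}{355517} = - \frac{18735795}{607} - \frac{6672}{355517} = - \frac{6660897680919}{215798819}$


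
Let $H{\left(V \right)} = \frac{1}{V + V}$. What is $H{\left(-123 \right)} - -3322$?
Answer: $\frac{817211}{246} \approx 3322.0$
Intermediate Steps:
$H{\left(V \right)} = \frac{1}{2 V}$
$H{\left(-123 \right)} - -3322 = \frac{1}{2 \left(-123\right)} - -3322 = \frac{1}{2} \left(- \frac{1}{123}\right) + 3322 = - \frac{1}{246} + 3322 = \frac{817211}{246}$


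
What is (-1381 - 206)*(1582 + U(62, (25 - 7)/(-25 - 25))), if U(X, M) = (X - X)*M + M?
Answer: -62751567/25 ≈ -2.5101e+6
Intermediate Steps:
U(X, M) = M (U(X, M) = 0*M + M = 0 + M = M)
(-1381 - 206)*(1582 + U(62, (25 - 7)/(-25 - 25))) = (-1381 - 206)*(1582 + (25 - 7)/(-25 - 25)) = -1587*(1582 + 18/(-50)) = -1587*(1582 + 18*(-1/50)) = -1587*(1582 - 9/25) = -1587*39541/25 = -62751567/25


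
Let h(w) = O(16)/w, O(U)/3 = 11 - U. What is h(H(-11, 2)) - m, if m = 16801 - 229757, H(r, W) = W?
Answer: 425897/2 ≈ 2.1295e+5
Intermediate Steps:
O(U) = 33 - 3*U (O(U) = 3*(11 - U) = 33 - 3*U)
h(w) = -15/w (h(w) = (33 - 3*16)/w = (33 - 48)/w = -15/w)
m = -212956
h(H(-11, 2)) - m = -15/2 - 1*(-212956) = -15*½ + 212956 = -15/2 + 212956 = 425897/2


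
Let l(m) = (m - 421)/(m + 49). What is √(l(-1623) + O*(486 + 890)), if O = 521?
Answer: 3*√49335995882/787 ≈ 846.70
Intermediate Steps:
l(m) = (-421 + m)/(49 + m)
√(l(-1623) + O*(486 + 890)) = √((-421 - 1623)/(49 - 1623) + 521*(486 + 890)) = √(-2044/(-1574) + 521*1376) = √(-1/1574*(-2044) + 716896) = √(1022/787 + 716896) = √(564198174/787) = 3*√49335995882/787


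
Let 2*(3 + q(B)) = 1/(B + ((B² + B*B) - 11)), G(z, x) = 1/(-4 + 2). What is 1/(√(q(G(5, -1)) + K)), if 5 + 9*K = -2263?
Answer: -I*√123442/5611 ≈ -0.062617*I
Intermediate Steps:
G(z, x) = -½ (G(z, x) = 1/(-2) = -½)
K = -252 (K = -5/9 + (⅑)*(-2263) = -5/9 - 2263/9 = -252)
q(B) = -3 + 1/(2*(-11 + B + 2*B²)) (q(B) = -3 + 1/(2*(B + ((B² + B*B) - 11))) = -3 + 1/(2*(B + ((B² + B²) - 11))) = -3 + 1/(2*(B + (2*B² - 11))) = -3 + 1/(2*(B + (-11 + 2*B²))) = -3 + 1/(2*(-11 + B + 2*B²)))
1/(√(q(G(5, -1)) + K)) = 1/(√((67 - 12*(-½)² - 6*(-½))/(2*(-11 - ½ + 2*(-½)²)) - 252)) = 1/(√((67 - 12*¼ + 3)/(2*(-11 - ½ + 2*(¼))) - 252)) = 1/(√((67 - 3 + 3)/(2*(-11 - ½ + ½)) - 252)) = 1/(√((½)*67/(-11) - 252)) = 1/(√((½)*(-1/11)*67 - 252)) = 1/(√(-67/22 - 252)) = 1/(√(-5611/22)) = 1/(I*√123442/22) = -I*√123442/5611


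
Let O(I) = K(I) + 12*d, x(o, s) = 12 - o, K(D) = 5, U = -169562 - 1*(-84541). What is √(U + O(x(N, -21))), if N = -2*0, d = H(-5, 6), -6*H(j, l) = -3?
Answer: I*√85010 ≈ 291.56*I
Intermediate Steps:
H(j, l) = ½ (H(j, l) = -⅙*(-3) = ½)
U = -85021 (U = -169562 + 84541 = -85021)
d = ½ ≈ 0.50000
N = 0
O(I) = 11 (O(I) = 5 + 12*(½) = 5 + 6 = 11)
√(U + O(x(N, -21))) = √(-85021 + 11) = √(-85010) = I*√85010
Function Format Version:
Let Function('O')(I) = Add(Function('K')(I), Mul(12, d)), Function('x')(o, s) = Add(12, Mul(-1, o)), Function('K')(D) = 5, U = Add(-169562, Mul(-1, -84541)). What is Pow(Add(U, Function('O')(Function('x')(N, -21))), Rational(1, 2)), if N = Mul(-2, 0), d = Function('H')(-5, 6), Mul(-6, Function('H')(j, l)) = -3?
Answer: Mul(I, Pow(85010, Rational(1, 2))) ≈ Mul(291.56, I)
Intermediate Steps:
Function('H')(j, l) = Rational(1, 2) (Function('H')(j, l) = Mul(Rational(-1, 6), -3) = Rational(1, 2))
U = -85021 (U = Add(-169562, 84541) = -85021)
d = Rational(1, 2) ≈ 0.50000
N = 0
Function('O')(I) = 11 (Function('O')(I) = Add(5, Mul(12, Rational(1, 2))) = Add(5, 6) = 11)
Pow(Add(U, Function('O')(Function('x')(N, -21))), Rational(1, 2)) = Pow(Add(-85021, 11), Rational(1, 2)) = Pow(-85010, Rational(1, 2)) = Mul(I, Pow(85010, Rational(1, 2)))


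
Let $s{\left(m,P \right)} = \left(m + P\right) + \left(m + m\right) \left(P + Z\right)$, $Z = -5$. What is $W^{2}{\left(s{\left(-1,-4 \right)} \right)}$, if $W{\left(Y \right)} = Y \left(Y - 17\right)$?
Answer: $2704$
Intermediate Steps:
$s{\left(m,P \right)} = P + m + 2 m \left(-5 + P\right)$ ($s{\left(m,P \right)} = \left(m + P\right) + \left(m + m\right) \left(P - 5\right) = \left(P + m\right) + 2 m \left(-5 + P\right) = P + m + 2 m \left(-5 + P\right)$)
$W{\left(Y \right)} = Y \left(-17 + Y\right)$
$W^{2}{\left(s{\left(-1,-4 \right)} \right)} = \left(\left(-4 - -9 + 2 \left(-4\right) \left(-1\right)\right) \left(-17 - \left(-5 - 8\right)\right)\right)^{2} = \left(\left(-4 + 9 + 8\right) \left(-17 + \left(-4 + 9 + 8\right)\right)\right)^{2} = \left(13 \left(-17 + 13\right)\right)^{2} = \left(13 \left(-4\right)\right)^{2} = \left(-52\right)^{2} = 2704$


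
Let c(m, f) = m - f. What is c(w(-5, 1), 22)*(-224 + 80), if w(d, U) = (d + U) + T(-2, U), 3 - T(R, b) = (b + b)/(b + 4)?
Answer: 16848/5 ≈ 3369.6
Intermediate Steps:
T(R, b) = 3 - 2*b/(4 + b) (T(R, b) = 3 - (b + b)/(b + 4) = 3 - 2*b/(4 + b))
w(d, U) = U + d + (12 + U)/(4 + U) (w(d, U) = (d + U) + (12 + U)/(4 + U) = (U + d) + (12 + U)/(4 + U) = U + d + (12 + U)/(4 + U))
c(w(-5, 1), 22)*(-224 + 80) = ((12 + 1 + (4 + 1)*(1 - 5))/(4 + 1) - 1*22)*(-224 + 80) = ((12 + 1 + 5*(-4))/5 - 22)*(-144) = ((12 + 1 - 20)/5 - 22)*(-144) = ((⅕)*(-7) - 22)*(-144) = (-7/5 - 22)*(-144) = -117/5*(-144) = 16848/5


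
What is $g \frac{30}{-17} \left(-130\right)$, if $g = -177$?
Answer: $- \frac{690300}{17} \approx -40606.0$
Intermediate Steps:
$g \frac{30}{-17} \left(-130\right) = - 177 \frac{30}{-17} \left(-130\right) = - 177 \cdot 30 \left(- \frac{1}{17}\right) \left(-130\right) = \left(-177\right) \left(- \frac{30}{17}\right) \left(-130\right) = \frac{5310}{17} \left(-130\right) = - \frac{690300}{17}$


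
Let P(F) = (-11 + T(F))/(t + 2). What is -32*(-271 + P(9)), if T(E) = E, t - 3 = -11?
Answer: 25984/3 ≈ 8661.3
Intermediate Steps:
t = -8 (t = 3 - 11 = -8)
P(F) = 11/6 - F/6 (P(F) = (-11 + F)/(-8 + 2) = (-11 + F)/(-6) = (-11 + F)*(-⅙) = 11/6 - F/6)
-32*(-271 + P(9)) = -32*(-271 + (11/6 - ⅙*9)) = -32*(-271 + (11/6 - 3/2)) = -32*(-271 + ⅓) = -32*(-812/3) = 25984/3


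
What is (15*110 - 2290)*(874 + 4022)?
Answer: -3133440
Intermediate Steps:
(15*110 - 2290)*(874 + 4022) = (1650 - 2290)*4896 = -640*4896 = -3133440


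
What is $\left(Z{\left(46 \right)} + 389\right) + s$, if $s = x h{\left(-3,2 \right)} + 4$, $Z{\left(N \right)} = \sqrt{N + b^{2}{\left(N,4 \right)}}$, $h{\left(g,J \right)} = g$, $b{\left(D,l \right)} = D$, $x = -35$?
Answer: $498 + \sqrt{2162} \approx 544.5$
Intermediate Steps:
$Z{\left(N \right)} = \sqrt{N + N^{2}}$
$s = 109$ ($s = \left(-35\right) \left(-3\right) + 4 = 105 + 4 = 109$)
$\left(Z{\left(46 \right)} + 389\right) + s = \left(\sqrt{46 \left(1 + 46\right)} + 389\right) + 109 = \left(\sqrt{46 \cdot 47} + 389\right) + 109 = \left(\sqrt{2162} + 389\right) + 109 = \left(389 + \sqrt{2162}\right) + 109 = 498 + \sqrt{2162}$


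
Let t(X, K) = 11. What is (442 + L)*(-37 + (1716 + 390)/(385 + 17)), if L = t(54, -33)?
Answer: -963984/67 ≈ -14388.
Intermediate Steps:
L = 11
(442 + L)*(-37 + (1716 + 390)/(385 + 17)) = (442 + 11)*(-37 + (1716 + 390)/(385 + 17)) = 453*(-37 + 2106/402) = 453*(-37 + 2106*(1/402)) = 453*(-37 + 351/67) = 453*(-2128/67) = -963984/67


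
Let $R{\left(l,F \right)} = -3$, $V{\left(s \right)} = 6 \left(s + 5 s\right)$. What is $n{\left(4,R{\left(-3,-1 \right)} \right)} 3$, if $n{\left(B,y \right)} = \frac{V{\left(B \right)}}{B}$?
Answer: $108$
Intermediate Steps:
$V{\left(s \right)} = 36 s$ ($V{\left(s \right)} = 6 \cdot 6 s = 36 s$)
$n{\left(B,y \right)} = 36$ ($n{\left(B,y \right)} = \frac{36 B}{B} = 36$)
$n{\left(4,R{\left(-3,-1 \right)} \right)} 3 = 36 \cdot 3 = 108$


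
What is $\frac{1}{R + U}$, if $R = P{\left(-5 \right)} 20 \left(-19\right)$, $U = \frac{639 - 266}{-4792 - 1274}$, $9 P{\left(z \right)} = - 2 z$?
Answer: $- \frac{6066}{2561573} \approx -0.0023681$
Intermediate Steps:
$P{\left(z \right)} = - \frac{2 z}{9}$ ($P{\left(z \right)} = \frac{\left(-2\right) z}{9} = - \frac{2 z}{9}$)
$U = - \frac{373}{6066}$ ($U = \frac{373}{-6066} = 373 \left(- \frac{1}{6066}\right) = - \frac{373}{6066} \approx -0.06149$)
$R = - \frac{3800}{9}$ ($R = \left(- \frac{2}{9}\right) \left(-5\right) 20 \left(-19\right) = \frac{10}{9} \cdot 20 \left(-19\right) = \frac{200}{9} \left(-19\right) = - \frac{3800}{9} \approx -422.22$)
$\frac{1}{R + U} = \frac{1}{- \frac{3800}{9} - \frac{373}{6066}} = \frac{1}{- \frac{2561573}{6066}} = - \frac{6066}{2561573}$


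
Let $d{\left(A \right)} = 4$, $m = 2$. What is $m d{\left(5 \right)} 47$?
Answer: $376$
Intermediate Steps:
$m d{\left(5 \right)} 47 = 2 \cdot 4 \cdot 47 = 8 \cdot 47 = 376$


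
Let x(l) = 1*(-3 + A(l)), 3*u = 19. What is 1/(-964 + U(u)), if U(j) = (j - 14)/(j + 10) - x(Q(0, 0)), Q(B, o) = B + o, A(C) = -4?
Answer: -49/46916 ≈ -0.0010444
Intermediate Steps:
u = 19/3 (u = (1/3)*19 = 19/3 ≈ 6.3333)
x(l) = -7 (x(l) = 1*(-3 - 4) = 1*(-7) = -7)
U(j) = 7 + (-14 + j)/(10 + j) (U(j) = (j - 14)/(j + 10) - 1*(-7) = (-14 + j)/(10 + j) + 7 = 7 + (-14 + j)/(10 + j))
1/(-964 + U(u)) = 1/(-964 + 8*(7 + 19/3)/(10 + 19/3)) = 1/(-964 + 8*(40/3)/(49/3)) = 1/(-964 + 8*(3/49)*(40/3)) = 1/(-964 + 320/49) = 1/(-46916/49) = -49/46916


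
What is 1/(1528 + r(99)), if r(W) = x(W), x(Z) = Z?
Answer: 1/1627 ≈ 0.00061463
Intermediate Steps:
r(W) = W
1/(1528 + r(99)) = 1/(1528 + 99) = 1/1627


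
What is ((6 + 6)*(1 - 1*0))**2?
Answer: 144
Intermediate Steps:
((6 + 6)*(1 - 1*0))**2 = (12*(1 + 0))**2 = (12*1)**2 = 12**2 = 144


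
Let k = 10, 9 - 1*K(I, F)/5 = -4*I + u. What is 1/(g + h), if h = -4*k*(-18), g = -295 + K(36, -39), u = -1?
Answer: 1/1195 ≈ 0.00083682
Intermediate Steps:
K(I, F) = 50 + 20*I (K(I, F) = 45 - 5*(-4*I - 1) = 45 - 5*(-1 - 4*I) = 45 + (5 + 20*I) = 50 + 20*I)
g = 475 (g = -295 + (50 + 20*36) = -295 + (50 + 720) = -295 + 770 = 475)
h = 720 (h = -4*10*(-18) = -40*(-18) = 720)
1/(g + h) = 1/(475 + 720) = 1/1195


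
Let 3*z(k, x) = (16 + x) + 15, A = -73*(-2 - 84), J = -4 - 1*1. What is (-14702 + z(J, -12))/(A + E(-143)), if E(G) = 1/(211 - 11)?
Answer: -8817400/3766803 ≈ -2.3408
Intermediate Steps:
E(G) = 1/200
J = -5 (J = -4 - 1 = -5)
A = 6278 (A = -73*(-86) = 6278)
z(k, x) = 31/3 + x/3 (z(k, x) = ((16 + x) + 15)/3 = (31 + x)/3 = 31/3 + x/3)
(-14702 + z(J, -12))/(A + E(-143)) = (-14702 + (31/3 + (1/3)*(-12)))/(6278 + 1/200) = (-14702 + (31/3 - 4))/(1255601/200) = (-14702 + 19/3)*(200/1255601) = -44087/3*200/1255601 = -8817400/3766803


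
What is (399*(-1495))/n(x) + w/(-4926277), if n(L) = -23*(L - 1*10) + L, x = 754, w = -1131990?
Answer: 2957065954305/80584039166 ≈ 36.695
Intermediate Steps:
n(L) = 230 - 22*L (n(L) = -23*(L - 10) + L = -23*(-10 + L) + L = (230 - 23*L) + L = 230 - 22*L)
(399*(-1495))/n(x) + w/(-4926277) = (399*(-1495))/(230 - 22*754) - 1131990/(-4926277) = -596505/(230 - 16588) - 1131990*(-1/4926277) = -596505/(-16358) + 1131990/4926277 = -596505*(-1/16358) + 1131990/4926277 = 596505/16358 + 1131990/4926277 = 2957065954305/80584039166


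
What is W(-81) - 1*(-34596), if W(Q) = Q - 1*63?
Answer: 34452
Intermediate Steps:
W(Q) = -63 + Q (W(Q) = Q - 63 = -63 + Q)
W(-81) - 1*(-34596) = (-63 - 81) - 1*(-34596) = -144 + 34596 = 34452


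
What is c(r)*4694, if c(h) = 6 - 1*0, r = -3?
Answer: 28164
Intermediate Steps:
c(h) = 6 (c(h) = 6 + 0 = 6)
c(r)*4694 = 6*4694 = 28164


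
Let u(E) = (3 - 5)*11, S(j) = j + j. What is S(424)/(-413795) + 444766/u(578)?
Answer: -92020982813/4551745 ≈ -20217.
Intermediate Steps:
S(j) = 2*j
u(E) = -22 (u(E) = -2*11 = -22)
S(424)/(-413795) + 444766/u(578) = (2*424)/(-413795) + 444766/(-22) = 848*(-1/413795) + 444766*(-1/22) = -848/413795 - 222383/11 = -92020982813/4551745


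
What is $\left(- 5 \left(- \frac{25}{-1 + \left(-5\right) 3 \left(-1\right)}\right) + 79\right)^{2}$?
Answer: $\frac{1515361}{196} \approx 7731.4$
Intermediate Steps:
$\left(- 5 \left(- \frac{25}{-1 + \left(-5\right) 3 \left(-1\right)}\right) + 79\right)^{2} = \left(- 5 \left(- \frac{25}{-1 - -15}\right) + 79\right)^{2} = \left(- 5 \left(- \frac{25}{-1 + 15}\right) + 79\right)^{2} = \left(- 5 \left(- \frac{25}{14}\right) + 79\right)^{2} = \left(- 5 \left(\left(-25\right) \frac{1}{14}\right) + 79\right)^{2} = \left(\left(-5\right) \left(- \frac{25}{14}\right) + 79\right)^{2} = \left(\frac{125}{14} + 79\right)^{2} = \left(\frac{1231}{14}\right)^{2} = \frac{1515361}{196}$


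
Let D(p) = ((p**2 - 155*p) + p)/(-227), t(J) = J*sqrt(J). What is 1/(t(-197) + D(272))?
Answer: -7285792/394988578533 + 10151213*I*sqrt(197)/394988578533 ≈ -1.8446e-5 + 0.00036072*I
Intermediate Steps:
t(J) = J**(3/2)
D(p) = -p**2/227 + 154*p/227 (D(p) = (p**2 - 154*p)*(-1/227) = -p**2/227 + 154*p/227)
1/(t(-197) + D(272)) = 1/((-197)**(3/2) + (1/227)*272*(154 - 1*272)) = 1/(-197*I*sqrt(197) + (1/227)*272*(154 - 272)) = 1/(-197*I*sqrt(197) + (1/227)*272*(-118)) = 1/(-197*I*sqrt(197) - 32096/227) = 1/(-32096/227 - 197*I*sqrt(197))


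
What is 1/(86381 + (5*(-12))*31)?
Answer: 1/84521 ≈ 1.1831e-5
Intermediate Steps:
1/(86381 + (5*(-12))*31) = 1/(86381 - 60*31) = 1/(86381 - 1860) = 1/84521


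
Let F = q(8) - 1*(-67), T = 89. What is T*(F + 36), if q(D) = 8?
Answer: 9879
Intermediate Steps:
F = 75 (F = 8 - 1*(-67) = 8 + 67 = 75)
T*(F + 36) = 89*(75 + 36) = 89*111 = 9879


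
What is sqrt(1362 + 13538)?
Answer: 10*sqrt(149) ≈ 122.07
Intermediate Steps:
sqrt(1362 + 13538) = sqrt(14900) = 10*sqrt(149)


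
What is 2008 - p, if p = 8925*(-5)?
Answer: 46633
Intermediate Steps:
p = -44625
2008 - p = 2008 - 1*(-44625) = 2008 + 44625 = 46633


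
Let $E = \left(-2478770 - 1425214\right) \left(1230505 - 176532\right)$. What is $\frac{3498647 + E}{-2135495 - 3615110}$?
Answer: $\frac{822938045957}{1150121} \approx 7.1552 \cdot 10^{5}$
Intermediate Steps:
$E = -4114693728432$ ($E = \left(-3903984\right) 1053973 = -4114693728432$)
$\frac{3498647 + E}{-2135495 - 3615110} = \frac{3498647 - 4114693728432}{-2135495 - 3615110} = - \frac{4114690229785}{-5750605} = \left(-4114690229785\right) \left(- \frac{1}{5750605}\right) = \frac{822938045957}{1150121}$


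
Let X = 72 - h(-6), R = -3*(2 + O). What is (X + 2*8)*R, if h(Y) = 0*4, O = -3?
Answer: 264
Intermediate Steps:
h(Y) = 0
R = 3 (R = -3*(2 - 3) = -3*(-1) = 3)
X = 72 (X = 72 - 1*0 = 72 + 0 = 72)
(X + 2*8)*R = (72 + 2*8)*3 = (72 + 16)*3 = 88*3 = 264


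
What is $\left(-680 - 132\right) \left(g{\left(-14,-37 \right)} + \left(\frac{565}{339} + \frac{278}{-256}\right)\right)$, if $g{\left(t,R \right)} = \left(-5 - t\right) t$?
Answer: $\frac{9776683}{96} \approx 1.0184 \cdot 10^{5}$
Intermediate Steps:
$g{\left(t,R \right)} = t \left(-5 - t\right)$
$\left(-680 - 132\right) \left(g{\left(-14,-37 \right)} + \left(\frac{565}{339} + \frac{278}{-256}\right)\right) = \left(-680 - 132\right) \left(\left(-1\right) \left(-14\right) \left(5 - 14\right) + \left(\frac{565}{339} + \frac{278}{-256}\right)\right) = \left(-680 - 132\right) \left(\left(-1\right) \left(-14\right) \left(-9\right) + \left(565 \cdot \frac{1}{339} + 278 \left(- \frac{1}{256}\right)\right)\right) = - 812 \left(-126 + \left(\frac{5}{3} - \frac{139}{128}\right)\right) = - 812 \left(-126 + \frac{223}{384}\right) = \left(-812\right) \left(- \frac{48161}{384}\right) = \frac{9776683}{96}$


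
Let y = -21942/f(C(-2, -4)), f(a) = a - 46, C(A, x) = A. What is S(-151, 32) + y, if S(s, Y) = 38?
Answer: 3961/8 ≈ 495.13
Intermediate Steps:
f(a) = -46 + a
y = 3657/8 (y = -21942/(-46 - 2) = -21942/(-48) = -21942*(-1/48) = 3657/8 ≈ 457.13)
S(-151, 32) + y = 38 + 3657/8 = 3961/8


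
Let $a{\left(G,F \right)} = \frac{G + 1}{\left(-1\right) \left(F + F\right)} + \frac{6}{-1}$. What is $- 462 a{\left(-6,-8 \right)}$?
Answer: $\frac{23331}{8} \approx 2916.4$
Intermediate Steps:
$a{\left(G,F \right)} = -6 - \frac{1 + G}{2 F}$ ($a{\left(G,F \right)} = \frac{1 + G}{\left(-1\right) 2 F} + 6 \left(-1\right) = \frac{1 + G}{\left(-2\right) F} - 6 = \left(1 + G\right) \left(- \frac{1}{2 F}\right) - 6 = - \frac{1 + G}{2 F} - 6 = -6 - \frac{1 + G}{2 F}$)
$- 462 a{\left(-6,-8 \right)} = - 462 \frac{-1 - -6 - -96}{2 \left(-8\right)} = - 462 \cdot \frac{1}{2} \left(- \frac{1}{8}\right) \left(-1 + 6 + 96\right) = - 462 \cdot \frac{1}{2} \left(- \frac{1}{8}\right) 101 = \left(-462\right) \left(- \frac{101}{16}\right) = \frac{23331}{8}$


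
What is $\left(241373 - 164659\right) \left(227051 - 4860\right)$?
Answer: $17045160374$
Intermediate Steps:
$\left(241373 - 164659\right) \left(227051 - 4860\right) = 76714 \left(227051 - 4860\right) = 76714 \cdot 222191 = 17045160374$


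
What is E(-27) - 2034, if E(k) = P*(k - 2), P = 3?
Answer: -2121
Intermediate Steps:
E(k) = -6 + 3*k (E(k) = 3*(k - 2) = 3*(-2 + k) = -6 + 3*k)
E(-27) - 2034 = (-6 + 3*(-27)) - 2034 = (-6 - 81) - 2034 = -87 - 2034 = -2121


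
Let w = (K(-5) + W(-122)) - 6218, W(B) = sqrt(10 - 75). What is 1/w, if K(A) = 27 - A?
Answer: -6186/38266661 - I*sqrt(65)/38266661 ≈ -0.00016166 - 2.1069e-7*I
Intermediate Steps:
W(B) = I*sqrt(65) (W(B) = sqrt(-65) = I*sqrt(65))
w = -6186 + I*sqrt(65) (w = ((27 - 1*(-5)) + I*sqrt(65)) - 6218 = ((27 + 5) + I*sqrt(65)) - 6218 = (32 + I*sqrt(65)) - 6218 = -6186 + I*sqrt(65) ≈ -6186.0 + 8.0623*I)
1/w = 1/(-6186 + I*sqrt(65))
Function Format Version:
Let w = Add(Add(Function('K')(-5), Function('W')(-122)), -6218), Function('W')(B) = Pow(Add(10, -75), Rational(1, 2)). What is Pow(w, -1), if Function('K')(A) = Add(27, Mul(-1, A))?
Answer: Add(Rational(-6186, 38266661), Mul(Rational(-1, 38266661), I, Pow(65, Rational(1, 2)))) ≈ Add(-0.00016166, Mul(-2.1069e-7, I))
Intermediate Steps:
Function('W')(B) = Mul(I, Pow(65, Rational(1, 2))) (Function('W')(B) = Pow(-65, Rational(1, 2)) = Mul(I, Pow(65, Rational(1, 2))))
w = Add(-6186, Mul(I, Pow(65, Rational(1, 2)))) (w = Add(Add(Add(27, Mul(-1, -5)), Mul(I, Pow(65, Rational(1, 2)))), -6218) = Add(Add(Add(27, 5), Mul(I, Pow(65, Rational(1, 2)))), -6218) = Add(Add(32, Mul(I, Pow(65, Rational(1, 2)))), -6218) = Add(-6186, Mul(I, Pow(65, Rational(1, 2)))) ≈ Add(-6186.0, Mul(8.0623, I)))
Pow(w, -1) = Pow(Add(-6186, Mul(I, Pow(65, Rational(1, 2)))), -1)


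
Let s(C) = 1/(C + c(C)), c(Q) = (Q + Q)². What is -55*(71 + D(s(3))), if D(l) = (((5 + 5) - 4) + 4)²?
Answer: -9405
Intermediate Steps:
c(Q) = 4*Q² (c(Q) = (2*Q)² = 4*Q²)
s(C) = 1/(C + 4*C²)
D(l) = 100 (D(l) = ((10 - 4) + 4)² = (6 + 4)² = 10² = 100)
-55*(71 + D(s(3))) = -55*(71 + 100) = -55*171 = -9405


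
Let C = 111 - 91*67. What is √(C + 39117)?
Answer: √33131 ≈ 182.02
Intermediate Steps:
C = -5986 (C = 111 - 6097 = -5986)
√(C + 39117) = √(-5986 + 39117) = √33131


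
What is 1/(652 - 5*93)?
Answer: 1/187 ≈ 0.0053476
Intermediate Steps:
1/(652 - 5*93) = 1/(652 - 465) = 1/187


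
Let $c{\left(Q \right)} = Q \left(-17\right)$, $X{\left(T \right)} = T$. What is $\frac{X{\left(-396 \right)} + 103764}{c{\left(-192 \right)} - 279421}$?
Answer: $- \frac{103368}{276157} \approx -0.37431$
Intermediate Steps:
$c{\left(Q \right)} = - 17 Q$
$\frac{X{\left(-396 \right)} + 103764}{c{\left(-192 \right)} - 279421} = \frac{-396 + 103764}{\left(-17\right) \left(-192\right) - 279421} = \frac{103368}{3264 - 279421} = \frac{103368}{-276157} = 103368 \left(- \frac{1}{276157}\right) = - \frac{103368}{276157}$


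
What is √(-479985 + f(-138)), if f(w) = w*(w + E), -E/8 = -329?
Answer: 3*I*√91573 ≈ 907.83*I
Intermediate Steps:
E = 2632 (E = -8*(-329) = 2632)
f(w) = w*(2632 + w) (f(w) = w*(w + 2632) = w*(2632 + w))
√(-479985 + f(-138)) = √(-479985 - 138*(2632 - 138)) = √(-479985 - 138*2494) = √(-479985 - 344172) = √(-824157) = 3*I*√91573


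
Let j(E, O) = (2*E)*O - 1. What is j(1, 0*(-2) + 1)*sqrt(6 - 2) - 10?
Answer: -8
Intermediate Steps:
j(E, O) = -1 + 2*E*O (j(E, O) = 2*E*O - 1 = -1 + 2*E*O)
j(1, 0*(-2) + 1)*sqrt(6 - 2) - 10 = (-1 + 2*1*(0*(-2) + 1))*sqrt(6 - 2) - 10 = (-1 + 2*1*(0 + 1))*sqrt(4) - 10 = (-1 + 2*1*1)*2 - 10 = (-1 + 2)*2 - 10 = 1*2 - 10 = 2 - 10 = -8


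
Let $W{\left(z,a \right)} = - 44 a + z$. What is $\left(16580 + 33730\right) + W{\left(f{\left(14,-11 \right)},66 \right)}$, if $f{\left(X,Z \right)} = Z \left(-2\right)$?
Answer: $47428$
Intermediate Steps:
$f{\left(X,Z \right)} = - 2 Z$
$W{\left(z,a \right)} = z - 44 a$
$\left(16580 + 33730\right) + W{\left(f{\left(14,-11 \right)},66 \right)} = \left(16580 + 33730\right) - 2882 = 50310 + \left(22 - 2904\right) = 50310 - 2882 = 47428$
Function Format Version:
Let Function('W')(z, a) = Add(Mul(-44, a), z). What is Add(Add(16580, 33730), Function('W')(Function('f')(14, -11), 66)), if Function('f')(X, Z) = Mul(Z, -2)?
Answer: 47428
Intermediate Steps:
Function('f')(X, Z) = Mul(-2, Z)
Function('W')(z, a) = Add(z, Mul(-44, a))
Add(Add(16580, 33730), Function('W')(Function('f')(14, -11), 66)) = Add(Add(16580, 33730), Add(Mul(-2, -11), Mul(-44, 66))) = Add(50310, Add(22, -2904)) = Add(50310, -2882) = 47428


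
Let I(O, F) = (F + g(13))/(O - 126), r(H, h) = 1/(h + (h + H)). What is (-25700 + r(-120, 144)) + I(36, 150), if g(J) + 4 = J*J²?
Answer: -21609863/840 ≈ -25726.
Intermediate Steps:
g(J) = -4 + J³ (g(J) = -4 + J*J² = -4 + J³)
r(H, h) = 1/(H + 2*h) (r(H, h) = 1/(h + (H + h)) = 1/(H + 2*h))
I(O, F) = (2193 + F)/(-126 + O) (I(O, F) = (F + (-4 + 13³))/(O - 126) = (F + (-4 + 2197))/(-126 + O) = (F + 2193)/(-126 + O) = (2193 + F)/(-126 + O))
(-25700 + r(-120, 144)) + I(36, 150) = (-25700 + 1/(-120 + 2*144)) + (2193 + 150)/(-126 + 36) = (-25700 + 1/(-120 + 288)) + 2343/(-90) = (-25700 + 1/168) - 1/90*2343 = (-25700 + 1/168) - 781/30 = -4317599/168 - 781/30 = -21609863/840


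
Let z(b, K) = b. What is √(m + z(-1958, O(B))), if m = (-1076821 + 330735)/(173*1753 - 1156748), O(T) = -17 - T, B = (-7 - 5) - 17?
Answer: 2*I*√327277807439/25863 ≈ 44.239*I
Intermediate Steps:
B = -29 (B = -12 - 17 = -29)
m = 67826/77589 (m = -746086/(303269 - 1156748) = -746086/(-853479) = -746086*(-1/853479) = 67826/77589 ≈ 0.87417)
√(m + z(-1958, O(B))) = √(67826/77589 - 1958) = √(-151851436/77589) = 2*I*√327277807439/25863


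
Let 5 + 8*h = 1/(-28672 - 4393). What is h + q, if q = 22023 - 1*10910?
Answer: 1469722717/132260 ≈ 11112.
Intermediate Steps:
q = 11113 (q = 22023 - 10910 = 11113)
h = -82663/132260 (h = -5/8 + 1/(8*(-28672 - 4393)) = -5/8 + (⅛)/(-33065) = -5/8 + (⅛)*(-1/33065) = -5/8 - 1/264520 = -82663/132260 ≈ -0.62500)
h + q = -82663/132260 + 11113 = 1469722717/132260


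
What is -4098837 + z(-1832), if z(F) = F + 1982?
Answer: -4098687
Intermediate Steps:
z(F) = 1982 + F
-4098837 + z(-1832) = -4098837 + (1982 - 1832) = -4098837 + 150 = -4098687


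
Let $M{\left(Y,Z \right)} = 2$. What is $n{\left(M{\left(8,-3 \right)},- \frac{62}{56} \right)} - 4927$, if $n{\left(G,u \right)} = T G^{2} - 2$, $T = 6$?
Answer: $-4905$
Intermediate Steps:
$n{\left(G,u \right)} = -2 + 6 G^{2}$ ($n{\left(G,u \right)} = 6 G^{2} - 2 = -2 + 6 G^{2}$)
$n{\left(M{\left(8,-3 \right)},- \frac{62}{56} \right)} - 4927 = \left(-2 + 6 \cdot 2^{2}\right) - 4927 = \left(-2 + 6 \cdot 4\right) - 4927 = \left(-2 + 24\right) - 4927 = 22 - 4927 = -4905$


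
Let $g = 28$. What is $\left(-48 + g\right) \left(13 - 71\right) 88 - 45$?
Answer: $102035$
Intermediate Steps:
$\left(-48 + g\right) \left(13 - 71\right) 88 - 45 = \left(-48 + 28\right) \left(13 - 71\right) 88 - 45 = \left(-20\right) \left(-58\right) 88 - 45 = 1160 \cdot 88 - 45 = 102080 - 45 = 102035$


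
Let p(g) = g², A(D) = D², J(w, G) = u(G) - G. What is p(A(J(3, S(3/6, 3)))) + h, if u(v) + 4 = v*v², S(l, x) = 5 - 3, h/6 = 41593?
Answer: 249574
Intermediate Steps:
h = 249558 (h = 6*41593 = 249558)
S(l, x) = 2
u(v) = -4 + v³ (u(v) = -4 + v*v² = -4 + v³)
J(w, G) = -4 + G³ - G (J(w, G) = (-4 + G³) - G = -4 + G³ - G)
p(A(J(3, S(3/6, 3)))) + h = ((-4 + 2³ - 1*2)²)² + 249558 = ((-4 + 8 - 2)²)² + 249558 = (2²)² + 249558 = 4² + 249558 = 16 + 249558 = 249574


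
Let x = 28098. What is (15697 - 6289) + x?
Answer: 37506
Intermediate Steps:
(15697 - 6289) + x = (15697 - 6289) + 28098 = 9408 + 28098 = 37506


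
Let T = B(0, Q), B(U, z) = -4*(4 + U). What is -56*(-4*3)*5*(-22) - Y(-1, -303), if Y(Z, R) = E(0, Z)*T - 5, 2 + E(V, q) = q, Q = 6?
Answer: -73963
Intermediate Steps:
B(U, z) = -16 - 4*U
T = -16 (T = -16 - 4*0 = -16 + 0 = -16)
E(V, q) = -2 + q
Y(Z, R) = 27 - 16*Z (Y(Z, R) = (-2 + Z)*(-16) - 5 = (32 - 16*Z) - 5 = 27 - 16*Z)
-56*(-4*3)*5*(-22) - Y(-1, -303) = -56*(-4*3)*5*(-22) - (27 - 16*(-1)) = -(-672)*5*(-22) - (27 + 16) = -56*(-60)*(-22) - 1*43 = 3360*(-22) - 43 = -73920 - 43 = -73963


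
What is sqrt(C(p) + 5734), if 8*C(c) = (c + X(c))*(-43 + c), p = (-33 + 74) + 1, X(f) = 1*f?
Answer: sqrt(22894)/2 ≈ 75.654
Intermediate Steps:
X(f) = f
p = 42 (p = 41 + 1 = 42)
C(c) = c*(-43 + c)/4 (C(c) = ((c + c)*(-43 + c))/8 = ((2*c)*(-43 + c))/8 = (2*c*(-43 + c))/8 = c*(-43 + c)/4)
sqrt(C(p) + 5734) = sqrt((1/4)*42*(-43 + 42) + 5734) = sqrt((1/4)*42*(-1) + 5734) = sqrt(-21/2 + 5734) = sqrt(11447/2) = sqrt(22894)/2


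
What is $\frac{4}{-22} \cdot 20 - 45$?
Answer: $- \frac{535}{11} \approx -48.636$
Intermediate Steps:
$\frac{4}{-22} \cdot 20 - 45 = 4 \left(- \frac{1}{22}\right) 20 - 45 = \left(- \frac{2}{11}\right) 20 - 45 = - \frac{40}{11} - 45 = - \frac{535}{11}$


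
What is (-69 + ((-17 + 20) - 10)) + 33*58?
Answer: 1838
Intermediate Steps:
(-69 + ((-17 + 20) - 10)) + 33*58 = (-69 + (3 - 10)) + 1914 = (-69 - 7) + 1914 = -76 + 1914 = 1838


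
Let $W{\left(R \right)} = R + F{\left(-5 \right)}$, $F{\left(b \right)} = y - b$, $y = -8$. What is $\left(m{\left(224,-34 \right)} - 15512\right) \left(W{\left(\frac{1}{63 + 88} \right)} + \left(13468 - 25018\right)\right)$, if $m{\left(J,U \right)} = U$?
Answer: $\frac{27120028092}{151} \approx 1.796 \cdot 10^{8}$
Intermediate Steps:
$F{\left(b \right)} = -8 - b$
$W{\left(R \right)} = -3 + R$ ($W{\left(R \right)} = R - 3 = -3 + R$)
$\left(m{\left(224,-34 \right)} - 15512\right) \left(W{\left(\frac{1}{63 + 88} \right)} + \left(13468 - 25018\right)\right) = \left(-34 - 15512\right) \left(\left(-3 + \frac{1}{63 + 88}\right) + \left(13468 - 25018\right)\right) = - 15546 \left(\left(-3 + \frac{1}{151}\right) + \left(13468 - 25018\right)\right) = - 15546 \left(\left(-3 + \frac{1}{151}\right) - 11550\right) = - 15546 \left(- \frac{452}{151} - 11550\right) = \left(-15546\right) \left(- \frac{1744502}{151}\right) = \frac{27120028092}{151}$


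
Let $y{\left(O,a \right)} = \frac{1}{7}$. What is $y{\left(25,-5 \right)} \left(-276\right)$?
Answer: $- \frac{276}{7} \approx -39.429$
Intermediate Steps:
$y{\left(O,a \right)} = \frac{1}{7}$
$y{\left(25,-5 \right)} \left(-276\right) = \frac{1}{7} \left(-276\right) = - \frac{276}{7}$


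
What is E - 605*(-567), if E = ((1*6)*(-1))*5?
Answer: 343005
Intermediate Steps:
E = -30 (E = (6*(-1))*5 = -6*5 = -30)
E - 605*(-567) = -30 - 605*(-567) = -30 + 343035 = 343005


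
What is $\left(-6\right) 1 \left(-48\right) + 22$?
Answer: $310$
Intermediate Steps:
$\left(-6\right) 1 \left(-48\right) + 22 = \left(-6\right) \left(-48\right) + 22 = 288 + 22 = 310$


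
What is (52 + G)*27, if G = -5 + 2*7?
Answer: 1647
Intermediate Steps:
G = 9 (G = -5 + 14 = 9)
(52 + G)*27 = (52 + 9)*27 = 61*27 = 1647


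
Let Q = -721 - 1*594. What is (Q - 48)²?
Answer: 1857769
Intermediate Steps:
Q = -1315 (Q = -721 - 594 = -1315)
(Q - 48)² = (-1315 - 48)² = (-1363)² = 1857769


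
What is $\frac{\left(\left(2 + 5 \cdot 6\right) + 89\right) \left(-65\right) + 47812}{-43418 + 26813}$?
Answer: $- \frac{39947}{16605} \approx -2.4057$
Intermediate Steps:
$\frac{\left(\left(2 + 5 \cdot 6\right) + 89\right) \left(-65\right) + 47812}{-43418 + 26813} = \frac{\left(\left(2 + 30\right) + 89\right) \left(-65\right) + 47812}{-16605} = \left(\left(32 + 89\right) \left(-65\right) + 47812\right) \left(- \frac{1}{16605}\right) = \left(121 \left(-65\right) + 47812\right) \left(- \frac{1}{16605}\right) = \left(-7865 + 47812\right) \left(- \frac{1}{16605}\right) = 39947 \left(- \frac{1}{16605}\right) = - \frac{39947}{16605}$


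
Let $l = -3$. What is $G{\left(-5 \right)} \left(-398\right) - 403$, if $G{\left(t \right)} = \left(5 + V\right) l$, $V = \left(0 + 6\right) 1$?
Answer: $12731$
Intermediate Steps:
$V = 6$ ($V = 6 \cdot 1 = 6$)
$G{\left(t \right)} = -33$ ($G{\left(t \right)} = \left(5 + 6\right) \left(-3\right) = 11 \left(-3\right) = -33$)
$G{\left(-5 \right)} \left(-398\right) - 403 = \left(-33\right) \left(-398\right) - 403 = 13134 - 403 = 12731$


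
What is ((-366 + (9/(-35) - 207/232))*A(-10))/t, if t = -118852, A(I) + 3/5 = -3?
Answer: -26831277/2412695600 ≈ -0.011121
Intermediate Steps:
A(I) = -18/5 (A(I) = -⅗ - 3 = -18/5)
((-366 + (9/(-35) - 207/232))*A(-10))/t = ((-366 + (9/(-35) - 207/232))*(-18/5))/(-118852) = ((-366 + (9*(-1/35) - 207*1/232))*(-18/5))*(-1/118852) = ((-366 + (-9/35 - 207/232))*(-18/5))*(-1/118852) = ((-366 - 9333/8120)*(-18/5))*(-1/118852) = -2981253/8120*(-18/5)*(-1/118852) = (26831277/20300)*(-1/118852) = -26831277/2412695600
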